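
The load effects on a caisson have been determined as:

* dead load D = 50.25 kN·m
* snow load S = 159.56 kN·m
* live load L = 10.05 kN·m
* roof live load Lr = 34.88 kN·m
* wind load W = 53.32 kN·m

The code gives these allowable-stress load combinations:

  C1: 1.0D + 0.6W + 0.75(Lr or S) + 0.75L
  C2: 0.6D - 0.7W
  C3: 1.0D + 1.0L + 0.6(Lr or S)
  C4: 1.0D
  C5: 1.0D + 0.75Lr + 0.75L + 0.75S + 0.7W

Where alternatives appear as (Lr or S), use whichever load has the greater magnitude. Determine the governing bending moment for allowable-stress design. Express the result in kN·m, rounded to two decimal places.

(Lr or S) → S = 159.56 kN·m.
C1: 1.0(50.25) + 0.6(53.32) + 0.75(159.56) + 0.75(10.05) = 209.45
C2: 0.6(50.25) - 0.7(53.32) = -7.17
C3: 1.0(50.25) + 1.0(10.05) + 0.6(159.56) = 156.04
C4: 1.0(50.25) = 50.25
C5: 1.0(50.25) + 0.75(34.88) + 0.75(10.05) + 0.75(159.56) + 0.7(53.32) = 240.94
Combination 5 governs: M = 240.94 kN·m.

240.94 kN·m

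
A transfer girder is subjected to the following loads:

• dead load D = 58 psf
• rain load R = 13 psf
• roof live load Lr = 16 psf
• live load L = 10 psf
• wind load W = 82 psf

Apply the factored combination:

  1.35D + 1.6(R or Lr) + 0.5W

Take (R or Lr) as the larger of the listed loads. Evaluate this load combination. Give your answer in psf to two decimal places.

144.90 psf

(R or Lr) → Lr = 16 psf.
1.35(58) + 1.6(16) + 0.5(82) = 78.30 + 25.60 + 41.00 = 144.90
q_u = 144.90 psf.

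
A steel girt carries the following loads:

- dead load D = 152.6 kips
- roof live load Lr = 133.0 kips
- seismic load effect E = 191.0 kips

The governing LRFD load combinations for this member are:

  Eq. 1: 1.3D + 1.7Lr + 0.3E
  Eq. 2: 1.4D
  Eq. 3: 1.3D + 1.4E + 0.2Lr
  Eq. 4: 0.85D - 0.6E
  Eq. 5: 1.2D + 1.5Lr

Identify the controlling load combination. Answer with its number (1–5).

Combination 3

Eq. 1: 1.3(152.6) + 1.7(133.0) + 0.3(191.0) = 198.38 + 226.10 + 57.30 = 481.78
Eq. 2: 1.4(152.6) = 213.64
Eq. 3: 1.3(152.6) + 1.4(191.0) + 0.2(133.0) = 198.38 + 267.40 + 26.60 = 492.38
Eq. 4: 0.85(152.6) - 0.6(191.0) = 129.71 - 114.60 = 15.11
Eq. 5: 1.2(152.6) + 1.5(133.0) = 183.12 + 199.50 = 382.62
The largest value is 492.38 kips from combination 3.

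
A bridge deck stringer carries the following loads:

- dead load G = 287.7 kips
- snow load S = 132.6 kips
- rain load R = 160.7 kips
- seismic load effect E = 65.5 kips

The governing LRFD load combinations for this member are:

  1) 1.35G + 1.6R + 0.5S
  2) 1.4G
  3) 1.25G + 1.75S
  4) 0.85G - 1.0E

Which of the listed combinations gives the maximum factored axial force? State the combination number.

1) 1.35(287.7) + 1.6(160.7) + 0.5(132.6) = 711.8
2) 1.4(287.7) = 402.8
3) 1.25(287.7) + 1.75(132.6) = 591.7
4) 0.85(287.7) - 1.0(65.5) = 179.0
The largest value is 711.8 kips from combination 1.

Combination 1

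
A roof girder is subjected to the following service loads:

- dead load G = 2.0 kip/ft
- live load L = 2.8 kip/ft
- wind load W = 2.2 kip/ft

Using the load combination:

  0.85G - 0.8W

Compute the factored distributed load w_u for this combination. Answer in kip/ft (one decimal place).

0.85(2.0) - 0.8(2.2) = 1.7 - 1.8 = -0.1
w_u = -0.1 kip/ft.

-0.1 kip/ft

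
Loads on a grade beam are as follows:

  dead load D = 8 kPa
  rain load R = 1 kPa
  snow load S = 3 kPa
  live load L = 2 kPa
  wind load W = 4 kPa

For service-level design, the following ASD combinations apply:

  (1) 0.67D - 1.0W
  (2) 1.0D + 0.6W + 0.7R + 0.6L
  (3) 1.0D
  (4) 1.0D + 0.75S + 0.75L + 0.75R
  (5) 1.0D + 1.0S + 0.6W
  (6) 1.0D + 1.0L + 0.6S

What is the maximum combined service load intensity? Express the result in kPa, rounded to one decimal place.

13.4 kPa

(1) 0.67(8) - 1.0(4) = 5.4 - 4.0 = 1.4
(2) 1.0(8) + 0.6(4) + 0.7(1) + 0.6(2) = 8.0 + 2.4 + 0.7 + 1.2 = 12.3
(3) 1.0(8) = 8.0
(4) 1.0(8) + 0.75(3) + 0.75(2) + 0.75(1) = 12.5
(5) 1.0(8) + 1.0(3) + 0.6(4) = 8.0 + 3.0 + 2.4 = 13.4
(6) 1.0(8) + 1.0(2) + 0.6(3) = 8.0 + 2.0 + 1.8 = 11.8
Combination 5 governs: q = 13.4 kPa.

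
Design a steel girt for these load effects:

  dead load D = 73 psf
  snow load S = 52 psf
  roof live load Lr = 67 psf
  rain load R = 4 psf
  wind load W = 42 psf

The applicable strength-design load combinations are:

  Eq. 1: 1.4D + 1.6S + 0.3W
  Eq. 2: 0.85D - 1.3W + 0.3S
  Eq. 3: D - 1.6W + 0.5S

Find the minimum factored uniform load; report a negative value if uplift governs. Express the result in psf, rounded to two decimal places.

Eq. 1: 1.4(73) + 1.6(52) + 0.3(42) = 102.20 + 83.20 + 12.60 = 198.00
Eq. 2: 0.85(73) - 1.3(42) + 0.3(52) = 62.05 - 54.60 + 15.60 = 23.05
Eq. 3: 1.0(73) - 1.6(42) + 0.5(52) = 73.00 - 67.20 + 26.00 = 31.80
Combination 2 gives the minimum: 23.05 psf.

23.05 psf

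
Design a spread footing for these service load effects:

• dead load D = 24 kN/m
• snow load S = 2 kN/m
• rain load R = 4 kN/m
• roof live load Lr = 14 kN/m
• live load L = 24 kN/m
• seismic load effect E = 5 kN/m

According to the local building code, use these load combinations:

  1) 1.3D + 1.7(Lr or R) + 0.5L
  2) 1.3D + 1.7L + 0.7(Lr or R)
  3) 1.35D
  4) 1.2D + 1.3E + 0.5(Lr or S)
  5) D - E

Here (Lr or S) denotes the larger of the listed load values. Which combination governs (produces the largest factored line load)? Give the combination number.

Combination 2

(Lr or R) → Lr = 14 kN/m; (Lr or S) → Lr = 14 kN/m.
1) 1.3(24) + 1.7(14) + 0.5(24) = 31.20 + 23.80 + 12.00 = 67.00
2) 1.3(24) + 1.7(24) + 0.7(14) = 31.20 + 40.80 + 9.80 = 81.80
3) 1.35(24) = 32.40
4) 1.2(24) + 1.3(5) + 0.5(14) = 28.80 + 6.50 + 7.00 = 42.30
5) 1.0(24) - 1.0(5) = 24.00 - 5.00 = 19.00
The largest value is 81.80 kN/m from combination 2.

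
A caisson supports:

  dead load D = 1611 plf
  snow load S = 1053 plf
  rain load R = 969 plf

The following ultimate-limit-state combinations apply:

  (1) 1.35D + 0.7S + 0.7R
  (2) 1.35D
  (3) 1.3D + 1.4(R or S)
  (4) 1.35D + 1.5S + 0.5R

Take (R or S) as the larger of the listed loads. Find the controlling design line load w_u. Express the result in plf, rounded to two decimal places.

(R or S) → S = 1053 plf.
(1) 1.35(1611) + 0.7(1053) + 0.7(969) = 3590.25
(2) 1.35(1611) = 2174.85
(3) 1.3(1611) + 1.4(1053) = 3568.50
(4) 1.35(1611) + 1.5(1053) + 0.5(969) = 4238.85
Maximum is from combination 4.

4238.85 plf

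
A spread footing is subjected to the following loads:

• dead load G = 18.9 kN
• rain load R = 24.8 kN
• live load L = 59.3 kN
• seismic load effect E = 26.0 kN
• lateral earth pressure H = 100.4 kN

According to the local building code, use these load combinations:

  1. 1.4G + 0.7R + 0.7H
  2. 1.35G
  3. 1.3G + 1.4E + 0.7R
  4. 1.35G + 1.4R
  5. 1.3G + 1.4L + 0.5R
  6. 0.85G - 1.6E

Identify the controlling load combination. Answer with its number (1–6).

1. 1.4(18.9) + 0.7(24.8) + 0.7(100.4) = 26.46 + 17.36 + 70.28 = 114.10
2. 1.35(18.9) = 25.52
3. 1.3(18.9) + 1.4(26.0) + 0.7(24.8) = 24.57 + 36.40 + 17.36 = 78.33
4. 1.35(18.9) + 1.4(24.8) = 25.52 + 34.72 = 60.24
5. 1.3(18.9) + 1.4(59.3) + 0.5(24.8) = 24.57 + 83.02 + 12.40 = 119.99
6. 0.85(18.9) - 1.6(26.0) = -25.54
The largest value is 119.99 kN from combination 5.

Combination 5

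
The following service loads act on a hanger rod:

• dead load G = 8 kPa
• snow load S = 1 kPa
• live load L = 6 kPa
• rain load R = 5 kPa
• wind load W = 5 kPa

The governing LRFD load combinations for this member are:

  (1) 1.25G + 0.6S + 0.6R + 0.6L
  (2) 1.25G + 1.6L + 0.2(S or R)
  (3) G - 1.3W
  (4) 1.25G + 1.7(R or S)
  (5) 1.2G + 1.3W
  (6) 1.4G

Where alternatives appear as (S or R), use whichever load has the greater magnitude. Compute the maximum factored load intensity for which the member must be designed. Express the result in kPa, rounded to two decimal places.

(S or R) → R = 5 kPa; (R or S) → R = 5 kPa.
(1) 1.25(8) + 0.6(1) + 0.6(5) + 0.6(6) = 10.00 + 0.60 + 3.00 + 3.60 = 17.20
(2) 1.25(8) + 1.6(6) + 0.2(5) = 10.00 + 9.60 + 1.00 = 20.60
(3) 1.0(8) - 1.3(5) = 8.00 - 6.50 = 1.50
(4) 1.25(8) + 1.7(5) = 10.00 + 8.50 = 18.50
(5) 1.2(8) + 1.3(5) = 9.60 + 6.50 = 16.10
(6) 1.4(8) = 11.20
Combination 2 governs: q_u = 20.60 kPa.

20.60 kPa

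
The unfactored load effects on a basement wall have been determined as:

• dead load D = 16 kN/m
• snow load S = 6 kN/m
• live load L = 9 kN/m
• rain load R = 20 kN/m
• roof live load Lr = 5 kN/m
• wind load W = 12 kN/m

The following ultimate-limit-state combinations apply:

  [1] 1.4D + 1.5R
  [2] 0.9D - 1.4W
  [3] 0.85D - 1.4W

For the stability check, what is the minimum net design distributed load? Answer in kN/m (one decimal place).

-3.2 kN/m

[1] 1.4(16) + 1.5(20) = 22.4 + 30.0 = 52.4
[2] 0.9(16) - 1.4(12) = 14.4 - 16.8 = -2.4
[3] 0.85(16) - 1.4(12) = 13.6 - 16.8 = -3.2
Combination 3 gives the minimum: -3.2 kN/m.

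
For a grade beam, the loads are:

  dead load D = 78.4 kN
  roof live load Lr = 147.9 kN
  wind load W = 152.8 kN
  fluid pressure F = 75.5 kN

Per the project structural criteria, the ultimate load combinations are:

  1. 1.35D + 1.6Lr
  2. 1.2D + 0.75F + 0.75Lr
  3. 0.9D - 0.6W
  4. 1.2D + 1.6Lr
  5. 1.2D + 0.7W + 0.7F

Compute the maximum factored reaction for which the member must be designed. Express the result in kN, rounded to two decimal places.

1. 1.35(78.4) + 1.6(147.9) = 105.84 + 236.64 = 342.48
2. 1.2(78.4) + 0.75(75.5) + 0.75(147.9) = 261.63
3. 0.9(78.4) - 0.6(152.8) = 70.56 - 91.68 = -21.12
4. 1.2(78.4) + 1.6(147.9) = 94.08 + 236.64 = 330.72
5. 1.2(78.4) + 0.7(152.8) + 0.7(75.5) = 94.08 + 106.96 + 52.85 = 253.89
Combination 1 governs: V_u = 342.48 kN.

342.48 kN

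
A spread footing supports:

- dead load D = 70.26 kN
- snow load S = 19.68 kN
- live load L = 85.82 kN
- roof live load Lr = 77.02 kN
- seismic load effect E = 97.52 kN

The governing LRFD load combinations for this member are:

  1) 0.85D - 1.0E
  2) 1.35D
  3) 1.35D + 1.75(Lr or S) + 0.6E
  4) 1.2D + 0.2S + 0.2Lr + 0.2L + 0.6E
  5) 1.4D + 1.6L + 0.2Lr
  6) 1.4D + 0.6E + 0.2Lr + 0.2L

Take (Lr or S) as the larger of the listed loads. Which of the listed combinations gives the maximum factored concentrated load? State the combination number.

(Lr or S) → Lr = 77.02 kN.
1) 0.85(70.26) - 1.0(97.52) = 59.72 - 97.52 = -37.80
2) 1.35(70.26) = 94.85
3) 1.35(70.26) + 1.75(77.02) + 0.6(97.52) = 94.85 + 134.79 + 58.51 = 288.15
4) 1.2(70.26) + 0.2(19.68) + 0.2(77.02) + 0.2(85.82) + 0.6(97.52) = 179.33
5) 1.4(70.26) + 1.6(85.82) + 0.2(77.02) = 251.08
6) 1.4(70.26) + 0.6(97.52) + 0.2(77.02) + 0.2(85.82) = 189.44
The largest value is 288.15 kN from combination 3.

Combination 3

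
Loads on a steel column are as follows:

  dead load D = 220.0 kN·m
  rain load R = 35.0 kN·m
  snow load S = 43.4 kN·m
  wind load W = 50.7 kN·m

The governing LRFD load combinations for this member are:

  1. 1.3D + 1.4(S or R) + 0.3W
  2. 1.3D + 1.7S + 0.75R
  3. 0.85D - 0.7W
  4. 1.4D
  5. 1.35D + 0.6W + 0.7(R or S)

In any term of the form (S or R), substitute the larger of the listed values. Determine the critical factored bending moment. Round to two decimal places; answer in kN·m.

386.03 kN·m

(S or R) → S = 43.4 kN·m; (R or S) → S = 43.4 kN·m.
1. 1.3(220.0) + 1.4(43.4) + 0.3(50.7) = 286.00 + 60.76 + 15.21 = 361.97
2. 1.3(220.0) + 1.7(43.4) + 0.75(35.0) = 286.00 + 73.78 + 26.25 = 386.03
3. 0.85(220.0) - 0.7(50.7) = 187.00 - 35.49 = 151.51
4. 1.4(220.0) = 308.00
5. 1.35(220.0) + 0.6(50.7) + 0.7(43.4) = 297.00 + 30.42 + 30.38 = 357.80
Combination 2 governs: M_u = 386.03 kN·m.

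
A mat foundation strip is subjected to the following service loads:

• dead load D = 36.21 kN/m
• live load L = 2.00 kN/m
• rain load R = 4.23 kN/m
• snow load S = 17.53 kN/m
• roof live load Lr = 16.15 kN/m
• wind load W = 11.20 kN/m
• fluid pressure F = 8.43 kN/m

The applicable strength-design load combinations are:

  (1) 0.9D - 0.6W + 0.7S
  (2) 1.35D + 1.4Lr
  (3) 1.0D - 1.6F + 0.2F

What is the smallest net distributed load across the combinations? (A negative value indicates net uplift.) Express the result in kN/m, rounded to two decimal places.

(1) 0.9(36.21) - 0.6(11.20) + 0.7(17.53) = 32.59 - 6.72 + 12.27 = 38.14
(2) 1.35(36.21) + 1.4(16.15) = 48.88 + 22.61 = 71.49
(3) 1.0(36.21) - 1.6(8.43) + 0.2(8.43) = 36.21 - 13.49 + 1.69 = 24.41
Combination 3 gives the minimum: 24.41 kN/m.

24.41 kN/m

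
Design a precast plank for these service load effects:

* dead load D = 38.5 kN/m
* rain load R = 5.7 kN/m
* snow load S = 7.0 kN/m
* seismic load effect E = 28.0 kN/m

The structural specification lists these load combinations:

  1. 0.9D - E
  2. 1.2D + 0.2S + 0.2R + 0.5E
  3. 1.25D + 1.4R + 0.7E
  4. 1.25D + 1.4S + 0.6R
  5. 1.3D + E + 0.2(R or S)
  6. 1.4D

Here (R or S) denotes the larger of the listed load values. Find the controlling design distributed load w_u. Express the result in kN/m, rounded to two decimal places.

79.45 kN/m

(R or S) → S = 7.0 kN/m.
1. 0.9(38.5) - 1.0(28.0) = 6.65
2. 1.2(38.5) + 0.2(7.0) + 0.2(5.7) + 0.5(28.0) = 62.74
3. 1.25(38.5) + 1.4(5.7) + 0.7(28.0) = 75.71
4. 1.25(38.5) + 1.4(7.0) + 0.6(5.7) = 61.35
5. 1.3(38.5) + 1.0(28.0) + 0.2(7.0) = 79.45
6. 1.4(38.5) = 53.90
Maximum is from combination 5.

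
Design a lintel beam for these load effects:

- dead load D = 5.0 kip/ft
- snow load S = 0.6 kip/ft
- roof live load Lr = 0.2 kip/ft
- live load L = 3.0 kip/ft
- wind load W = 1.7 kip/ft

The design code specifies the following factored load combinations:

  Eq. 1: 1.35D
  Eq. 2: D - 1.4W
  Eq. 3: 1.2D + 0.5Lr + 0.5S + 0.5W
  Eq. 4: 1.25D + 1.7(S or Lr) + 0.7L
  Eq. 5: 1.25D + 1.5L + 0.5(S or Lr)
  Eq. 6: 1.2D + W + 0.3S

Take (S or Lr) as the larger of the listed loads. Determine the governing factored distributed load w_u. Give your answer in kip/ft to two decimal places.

(S or Lr) → S = 0.6 kip/ft.
Eq. 1: 1.35(5.0) = 6.75
Eq. 2: 1.0(5.0) - 1.4(1.7) = 5.00 - 2.38 = 2.62
Eq. 3: 1.2(5.0) + 0.5(0.2) + 0.5(0.6) + 0.5(1.7) = 6.00 + 0.10 + 0.30 + 0.85 = 7.25
Eq. 4: 1.25(5.0) + 1.7(0.6) + 0.7(3.0) = 6.25 + 1.02 + 2.10 = 9.37
Eq. 5: 1.25(5.0) + 1.5(3.0) + 0.5(0.6) = 6.25 + 4.50 + 0.30 = 11.05
Eq. 6: 1.2(5.0) + 1.0(1.7) + 0.3(0.6) = 6.00 + 1.70 + 0.18 = 7.88
The controlling combination is 5, giving 11.05 kip/ft.

11.05 kip/ft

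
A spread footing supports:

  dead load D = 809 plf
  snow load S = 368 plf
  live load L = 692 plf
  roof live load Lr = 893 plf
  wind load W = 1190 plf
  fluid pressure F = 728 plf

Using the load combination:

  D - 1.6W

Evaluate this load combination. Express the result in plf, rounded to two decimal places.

1.0(809) - 1.6(1190) = 809.00 - 1904.00 = -1095.00
w_u = -1095.00 plf.

-1095.00 plf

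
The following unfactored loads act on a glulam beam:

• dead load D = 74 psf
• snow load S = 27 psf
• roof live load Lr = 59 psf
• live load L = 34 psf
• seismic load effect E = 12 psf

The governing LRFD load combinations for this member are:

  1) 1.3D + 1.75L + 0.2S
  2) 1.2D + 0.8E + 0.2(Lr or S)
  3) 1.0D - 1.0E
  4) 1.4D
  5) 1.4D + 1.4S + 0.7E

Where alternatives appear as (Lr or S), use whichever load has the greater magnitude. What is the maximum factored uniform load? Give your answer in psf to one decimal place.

(Lr or S) → Lr = 59 psf.
1) 1.3(74) + 1.75(34) + 0.2(27) = 161.1
2) 1.2(74) + 0.8(12) + 0.2(59) = 110.2
3) 1.0(74) - 1.0(12) = 62.0
4) 1.4(74) = 103.6
5) 1.4(74) + 1.4(27) + 0.7(12) = 149.8
Combination 1 governs: q_u = 161.1 psf.

161.1 psf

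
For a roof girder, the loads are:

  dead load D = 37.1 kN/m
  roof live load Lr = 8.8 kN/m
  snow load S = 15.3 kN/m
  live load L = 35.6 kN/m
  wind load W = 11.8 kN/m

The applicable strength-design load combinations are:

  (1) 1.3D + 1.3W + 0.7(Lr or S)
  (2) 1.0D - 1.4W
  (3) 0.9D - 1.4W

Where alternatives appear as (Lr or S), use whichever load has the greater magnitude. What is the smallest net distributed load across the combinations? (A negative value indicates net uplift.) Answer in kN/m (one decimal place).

16.9 kN/m

(Lr or S) → S = 15.3 kN/m.
(1) 1.3(37.1) + 1.3(11.8) + 0.7(15.3) = 74.3
(2) 1.0(37.1) - 1.4(11.8) = 37.1 - 16.5 = 20.6
(3) 0.9(37.1) - 1.4(11.8) = 33.4 - 16.5 = 16.9
Combination 3 gives the minimum: 16.9 kN/m.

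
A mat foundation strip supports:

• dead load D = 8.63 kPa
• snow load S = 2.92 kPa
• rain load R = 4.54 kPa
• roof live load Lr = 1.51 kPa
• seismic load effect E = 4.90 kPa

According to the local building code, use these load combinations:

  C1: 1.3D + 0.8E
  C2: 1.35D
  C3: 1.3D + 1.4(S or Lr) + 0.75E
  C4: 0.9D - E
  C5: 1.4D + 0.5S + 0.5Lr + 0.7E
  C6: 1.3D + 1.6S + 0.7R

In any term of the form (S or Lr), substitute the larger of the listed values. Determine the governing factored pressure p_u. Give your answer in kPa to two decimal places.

19.07 kPa

(S or Lr) → S = 2.92 kPa.
C1: 1.3(8.63) + 0.8(4.90) = 11.22 + 3.92 = 15.14
C2: 1.35(8.63) = 11.65
C3: 1.3(8.63) + 1.4(2.92) + 0.75(4.90) = 18.98
C4: 0.9(8.63) - 1.0(4.90) = 7.77 - 4.90 = 2.87
C5: 1.4(8.63) + 0.5(2.92) + 0.5(1.51) + 0.7(4.90) = 12.08 + 1.46 + 0.76 + 3.43 = 17.73
C6: 1.3(8.63) + 1.6(2.92) + 0.7(4.54) = 11.22 + 4.67 + 3.18 = 19.07
Maximum is from combination 6.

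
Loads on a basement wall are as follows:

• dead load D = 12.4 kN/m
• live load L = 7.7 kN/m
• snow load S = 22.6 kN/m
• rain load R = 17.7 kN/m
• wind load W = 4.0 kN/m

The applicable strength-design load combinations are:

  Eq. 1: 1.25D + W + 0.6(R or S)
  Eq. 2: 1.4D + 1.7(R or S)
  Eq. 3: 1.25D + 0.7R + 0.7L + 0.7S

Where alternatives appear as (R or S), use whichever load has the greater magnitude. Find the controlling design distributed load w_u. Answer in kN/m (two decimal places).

55.78 kN/m

(R or S) → S = 22.6 kN/m.
Eq. 1: 1.25(12.4) + 1.0(4.0) + 0.6(22.6) = 33.06
Eq. 2: 1.4(12.4) + 1.7(22.6) = 55.78
Eq. 3: 1.25(12.4) + 0.7(17.7) + 0.7(7.7) + 0.7(22.6) = 49.10
Combination 2 governs: w_u = 55.78 kN/m.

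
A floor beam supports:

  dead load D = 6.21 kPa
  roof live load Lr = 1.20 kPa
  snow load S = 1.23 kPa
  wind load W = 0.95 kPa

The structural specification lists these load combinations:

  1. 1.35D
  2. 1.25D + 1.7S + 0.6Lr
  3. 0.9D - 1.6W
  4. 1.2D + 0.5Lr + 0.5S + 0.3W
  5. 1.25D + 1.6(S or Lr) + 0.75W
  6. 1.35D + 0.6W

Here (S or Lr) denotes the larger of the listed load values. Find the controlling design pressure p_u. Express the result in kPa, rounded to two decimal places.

(S or Lr) → S = 1.23 kPa.
1. 1.35(6.21) = 8.38
2. 1.25(6.21) + 1.7(1.23) + 0.6(1.20) = 7.76 + 2.09 + 0.72 = 10.57
3. 0.9(6.21) - 1.6(0.95) = 5.59 - 1.52 = 4.07
4. 1.2(6.21) + 0.5(1.20) + 0.5(1.23) + 0.3(0.95) = 8.95
5. 1.25(6.21) + 1.6(1.23) + 0.75(0.95) = 7.76 + 1.97 + 0.71 = 10.44
6. 1.35(6.21) + 0.6(0.95) = 8.38 + 0.57 = 8.95
The controlling combination is 2, giving 10.57 kPa.

10.57 kPa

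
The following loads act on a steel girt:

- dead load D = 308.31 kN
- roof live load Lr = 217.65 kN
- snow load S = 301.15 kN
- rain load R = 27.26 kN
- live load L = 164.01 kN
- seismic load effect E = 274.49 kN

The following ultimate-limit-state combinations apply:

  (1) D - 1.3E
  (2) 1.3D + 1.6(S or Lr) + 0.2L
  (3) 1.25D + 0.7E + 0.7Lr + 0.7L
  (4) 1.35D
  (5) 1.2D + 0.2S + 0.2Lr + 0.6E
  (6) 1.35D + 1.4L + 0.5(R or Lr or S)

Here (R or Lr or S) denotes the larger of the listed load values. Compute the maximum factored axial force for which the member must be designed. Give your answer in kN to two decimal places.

915.45 kN

(S or Lr) → S = 301.15 kN; (R or Lr or S) → S = 301.15 kN.
(1) 1.0(308.31) - 1.3(274.49) = -48.53
(2) 1.3(308.31) + 1.6(301.15) + 0.2(164.01) = 915.45
(3) 1.25(308.31) + 0.7(274.49) + 0.7(217.65) + 0.7(164.01) = 844.69
(4) 1.35(308.31) = 416.22
(5) 1.2(308.31) + 0.2(301.15) + 0.2(217.65) + 0.6(274.49) = 638.43
(6) 1.35(308.31) + 1.4(164.01) + 0.5(301.15) = 796.41
Combination 2 governs: N_u = 915.45 kN.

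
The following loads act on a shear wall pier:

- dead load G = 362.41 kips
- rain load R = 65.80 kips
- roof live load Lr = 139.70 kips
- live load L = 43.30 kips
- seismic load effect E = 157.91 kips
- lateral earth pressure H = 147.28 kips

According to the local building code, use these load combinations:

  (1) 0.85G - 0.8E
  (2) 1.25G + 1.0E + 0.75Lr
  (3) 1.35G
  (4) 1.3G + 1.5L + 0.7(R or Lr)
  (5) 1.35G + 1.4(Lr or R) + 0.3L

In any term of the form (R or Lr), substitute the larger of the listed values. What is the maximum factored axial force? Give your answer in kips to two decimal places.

715.70 kips

(R or Lr) → Lr = 139.70 kips; (Lr or R) → Lr = 139.70 kips.
(1) 0.85(362.41) - 0.8(157.91) = 308.05 - 126.33 = 181.72
(2) 1.25(362.41) + 1.0(157.91) + 0.75(139.70) = 453.01 + 157.91 + 104.78 = 715.70
(3) 1.35(362.41) = 489.25
(4) 1.3(362.41) + 1.5(43.30) + 0.7(139.70) = 471.13 + 64.95 + 97.79 = 633.87
(5) 1.35(362.41) + 1.4(139.70) + 0.3(43.30) = 489.25 + 195.58 + 12.99 = 697.82
Combination 2 governs: P_u = 715.70 kips.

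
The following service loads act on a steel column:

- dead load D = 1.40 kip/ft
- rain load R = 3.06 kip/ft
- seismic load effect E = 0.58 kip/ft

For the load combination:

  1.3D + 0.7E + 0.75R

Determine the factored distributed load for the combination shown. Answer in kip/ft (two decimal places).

1.3(1.40) + 0.7(0.58) + 0.75(3.06) = 4.52
w_u = 4.52 kip/ft.

4.52 kip/ft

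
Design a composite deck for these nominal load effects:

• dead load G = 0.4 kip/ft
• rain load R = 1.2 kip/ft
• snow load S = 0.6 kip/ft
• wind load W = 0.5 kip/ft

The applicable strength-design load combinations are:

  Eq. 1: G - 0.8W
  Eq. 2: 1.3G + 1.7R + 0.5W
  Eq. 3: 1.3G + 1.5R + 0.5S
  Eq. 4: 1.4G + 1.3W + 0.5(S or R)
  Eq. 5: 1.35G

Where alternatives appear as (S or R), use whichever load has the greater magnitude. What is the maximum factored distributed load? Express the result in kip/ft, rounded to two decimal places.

(S or R) → R = 1.2 kip/ft.
Eq. 1: 1.0(0.4) - 0.8(0.5) = 0.00
Eq. 2: 1.3(0.4) + 1.7(1.2) + 0.5(0.5) = 2.81
Eq. 3: 1.3(0.4) + 1.5(1.2) + 0.5(0.6) = 2.62
Eq. 4: 1.4(0.4) + 1.3(0.5) + 0.5(1.2) = 1.81
Eq. 5: 1.35(0.4) = 0.54
Maximum is from combination 2.

2.81 kip/ft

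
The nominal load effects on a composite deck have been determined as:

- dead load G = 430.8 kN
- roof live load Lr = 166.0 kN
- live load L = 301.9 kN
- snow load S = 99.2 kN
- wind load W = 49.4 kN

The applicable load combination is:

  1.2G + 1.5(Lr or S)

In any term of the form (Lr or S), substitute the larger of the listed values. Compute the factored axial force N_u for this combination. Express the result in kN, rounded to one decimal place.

(Lr or S) → Lr = 166.0 kN.
1.2(430.8) + 1.5(166.0) = 517.0 + 249.0 = 766.0
N_u = 766.0 kN.

766.0 kN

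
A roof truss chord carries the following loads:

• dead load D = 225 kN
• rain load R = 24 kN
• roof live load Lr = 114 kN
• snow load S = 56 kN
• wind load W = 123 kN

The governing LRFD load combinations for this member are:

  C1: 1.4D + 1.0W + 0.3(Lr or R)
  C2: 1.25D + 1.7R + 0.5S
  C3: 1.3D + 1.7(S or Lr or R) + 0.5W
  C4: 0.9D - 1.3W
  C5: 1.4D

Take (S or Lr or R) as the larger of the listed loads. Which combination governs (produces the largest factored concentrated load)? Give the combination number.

(Lr or R) → Lr = 114 kN; (S or Lr or R) → Lr = 114 kN.
C1: 1.4(225) + 1.0(123) + 0.3(114) = 315.00 + 123.00 + 34.20 = 472.20
C2: 1.25(225) + 1.7(24) + 0.5(56) = 281.25 + 40.80 + 28.00 = 350.05
C3: 1.3(225) + 1.7(114) + 0.5(123) = 292.50 + 193.80 + 61.50 = 547.80
C4: 0.9(225) - 1.3(123) = 202.50 - 159.90 = 42.60
C5: 1.4(225) = 315.00
The largest value is 547.80 kN from combination 3.

Combination 3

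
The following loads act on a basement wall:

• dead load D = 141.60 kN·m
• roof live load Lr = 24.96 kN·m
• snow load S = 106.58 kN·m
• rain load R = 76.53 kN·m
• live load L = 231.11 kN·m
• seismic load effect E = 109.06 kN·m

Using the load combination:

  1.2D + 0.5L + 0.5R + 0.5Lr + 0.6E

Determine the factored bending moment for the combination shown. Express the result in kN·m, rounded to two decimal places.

1.2(141.60) + 0.5(231.11) + 0.5(76.53) + 0.5(24.96) + 0.6(109.06) = 401.66
M_u = 401.66 kN·m.

401.66 kN·m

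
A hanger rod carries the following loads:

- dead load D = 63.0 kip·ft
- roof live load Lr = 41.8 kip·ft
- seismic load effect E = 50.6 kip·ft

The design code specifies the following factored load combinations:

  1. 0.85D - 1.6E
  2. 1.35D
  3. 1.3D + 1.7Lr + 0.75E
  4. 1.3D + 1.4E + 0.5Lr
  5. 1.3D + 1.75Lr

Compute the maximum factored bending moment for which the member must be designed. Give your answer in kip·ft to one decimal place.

190.9 kip·ft

1. 0.85(63.0) - 1.6(50.6) = -27.4
2. 1.35(63.0) = 85.1
3. 1.3(63.0) + 1.7(41.8) + 0.75(50.6) = 190.9
4. 1.3(63.0) + 1.4(50.6) + 0.5(41.8) = 173.6
5. 1.3(63.0) + 1.75(41.8) = 155.1
Maximum is from combination 3.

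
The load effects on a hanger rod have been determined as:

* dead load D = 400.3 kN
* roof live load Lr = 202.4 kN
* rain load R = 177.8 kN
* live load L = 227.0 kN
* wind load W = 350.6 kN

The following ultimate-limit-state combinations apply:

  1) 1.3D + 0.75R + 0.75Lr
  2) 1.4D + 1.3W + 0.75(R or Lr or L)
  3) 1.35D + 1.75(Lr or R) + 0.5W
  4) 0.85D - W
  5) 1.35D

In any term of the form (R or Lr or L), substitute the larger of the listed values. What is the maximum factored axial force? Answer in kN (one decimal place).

(R or Lr or L) → L = 227.0 kN; (Lr or R) → Lr = 202.4 kN.
1) 1.3(400.3) + 0.75(177.8) + 0.75(202.4) = 805.5
2) 1.4(400.3) + 1.3(350.6) + 0.75(227.0) = 1186.5
3) 1.35(400.3) + 1.75(202.4) + 0.5(350.6) = 1069.9
4) 0.85(400.3) - 1.0(350.6) = -10.3
5) 1.35(400.3) = 540.4
The controlling combination is 2, giving 1186.5 kN.

1186.5 kN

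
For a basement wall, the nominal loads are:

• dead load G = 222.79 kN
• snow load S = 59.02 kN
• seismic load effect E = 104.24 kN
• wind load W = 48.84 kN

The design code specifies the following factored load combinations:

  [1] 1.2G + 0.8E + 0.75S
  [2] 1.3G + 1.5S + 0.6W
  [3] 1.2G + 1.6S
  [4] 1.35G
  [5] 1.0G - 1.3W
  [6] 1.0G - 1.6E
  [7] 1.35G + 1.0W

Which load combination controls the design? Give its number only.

Combination 2

[1] 1.2(222.79) + 0.8(104.24) + 0.75(59.02) = 267.35 + 83.39 + 44.27 = 395.01
[2] 1.3(222.79) + 1.5(59.02) + 0.6(48.84) = 289.63 + 88.53 + 29.30 = 407.46
[3] 1.2(222.79) + 1.6(59.02) = 267.35 + 94.43 = 361.78
[4] 1.35(222.79) = 300.77
[5] 1.0(222.79) - 1.3(48.84) = 222.79 - 63.49 = 159.30
[6] 1.0(222.79) - 1.6(104.24) = 222.79 - 166.78 = 56.01
[7] 1.35(222.79) + 1.0(48.84) = 300.77 + 48.84 = 349.61
The largest value is 407.46 kN from combination 2.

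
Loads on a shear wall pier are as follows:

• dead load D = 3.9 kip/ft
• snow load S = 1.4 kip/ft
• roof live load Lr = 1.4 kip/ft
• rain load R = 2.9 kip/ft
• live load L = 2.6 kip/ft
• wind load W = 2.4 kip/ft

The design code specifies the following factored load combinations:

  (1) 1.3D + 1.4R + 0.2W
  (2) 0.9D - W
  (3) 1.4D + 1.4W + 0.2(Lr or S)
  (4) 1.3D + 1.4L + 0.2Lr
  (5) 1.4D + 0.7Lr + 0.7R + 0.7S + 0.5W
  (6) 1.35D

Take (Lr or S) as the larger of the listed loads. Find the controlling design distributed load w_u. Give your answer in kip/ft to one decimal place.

(Lr or S) → Lr = 1.4 kip/ft.
(1) 1.3(3.9) + 1.4(2.9) + 0.2(2.4) = 9.6
(2) 0.9(3.9) - 1.0(2.4) = 3.5 - 2.4 = 1.1
(3) 1.4(3.9) + 1.4(2.4) + 0.2(1.4) = 9.1
(4) 1.3(3.9) + 1.4(2.6) + 0.2(1.4) = 5.1 + 3.6 + 0.3 = 9.0
(5) 1.4(3.9) + 0.7(1.4) + 0.7(2.9) + 0.7(1.4) + 0.5(2.4) = 5.5 + 1.0 + 2.0 + 1.0 + 1.2 = 10.7
(6) 1.35(3.9) = 5.3
Combination 5 governs: w_u = 10.7 kip/ft.

10.7 kip/ft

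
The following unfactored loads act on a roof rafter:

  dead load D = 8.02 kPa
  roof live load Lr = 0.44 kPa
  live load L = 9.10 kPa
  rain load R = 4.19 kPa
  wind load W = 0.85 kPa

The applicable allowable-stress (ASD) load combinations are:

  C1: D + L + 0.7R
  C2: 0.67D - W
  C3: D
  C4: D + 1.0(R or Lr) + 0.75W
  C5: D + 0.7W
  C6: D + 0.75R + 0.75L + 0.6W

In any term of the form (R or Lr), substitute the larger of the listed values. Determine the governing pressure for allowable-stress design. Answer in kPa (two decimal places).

20.05 kPa

(R or Lr) → R = 4.19 kPa.
C1: 1.0(8.02) + 1.0(9.10) + 0.7(4.19) = 20.05
C2: 0.67(8.02) - 1.0(0.85) = 4.52
C3: 1.0(8.02) = 8.02
C4: 1.0(8.02) + 1.0(4.19) + 0.75(0.85) = 12.85
C5: 1.0(8.02) + 0.7(0.85) = 8.62
C6: 1.0(8.02) + 0.75(4.19) + 0.75(9.10) + 0.6(0.85) = 18.50
Maximum is from combination 1.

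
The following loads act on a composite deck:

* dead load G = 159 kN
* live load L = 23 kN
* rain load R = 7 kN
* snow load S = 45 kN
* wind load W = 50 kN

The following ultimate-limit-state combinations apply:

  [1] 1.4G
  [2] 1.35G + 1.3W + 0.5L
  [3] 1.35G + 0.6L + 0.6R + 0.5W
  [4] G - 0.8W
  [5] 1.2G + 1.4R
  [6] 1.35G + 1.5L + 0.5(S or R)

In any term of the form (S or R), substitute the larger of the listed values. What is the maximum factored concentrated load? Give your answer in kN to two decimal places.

291.15 kN

(S or R) → S = 45 kN.
[1] 1.4(159) = 222.60
[2] 1.35(159) + 1.3(50) + 0.5(23) = 214.65 + 65.00 + 11.50 = 291.15
[3] 1.35(159) + 0.6(23) + 0.6(7) + 0.5(50) = 214.65 + 13.80 + 4.20 + 25.00 = 257.65
[4] 1.0(159) - 0.8(50) = 159.00 - 40.00 = 119.00
[5] 1.2(159) + 1.4(7) = 190.80 + 9.80 = 200.60
[6] 1.35(159) + 1.5(23) + 0.5(45) = 214.65 + 34.50 + 22.50 = 271.65
Combination 2 governs: P_u = 291.15 kN.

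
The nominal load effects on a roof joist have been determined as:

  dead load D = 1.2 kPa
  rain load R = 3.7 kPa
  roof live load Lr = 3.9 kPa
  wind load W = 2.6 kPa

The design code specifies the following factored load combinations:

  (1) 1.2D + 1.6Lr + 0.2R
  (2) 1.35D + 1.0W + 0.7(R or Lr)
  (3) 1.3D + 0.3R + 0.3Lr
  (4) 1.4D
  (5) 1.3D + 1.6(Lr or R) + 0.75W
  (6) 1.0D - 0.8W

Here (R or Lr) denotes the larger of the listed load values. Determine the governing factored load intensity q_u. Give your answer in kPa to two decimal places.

(R or Lr) → Lr = 3.9 kPa; (Lr or R) → Lr = 3.9 kPa.
(1) 1.2(1.2) + 1.6(3.9) + 0.2(3.7) = 8.42
(2) 1.35(1.2) + 1.0(2.6) + 0.7(3.9) = 6.95
(3) 1.3(1.2) + 0.3(3.7) + 0.3(3.9) = 3.84
(4) 1.4(1.2) = 1.68
(5) 1.3(1.2) + 1.6(3.9) + 0.75(2.6) = 9.75
(6) 1.0(1.2) - 0.8(2.6) = -0.88
The controlling combination is 5, giving 9.75 kPa.

9.75 kPa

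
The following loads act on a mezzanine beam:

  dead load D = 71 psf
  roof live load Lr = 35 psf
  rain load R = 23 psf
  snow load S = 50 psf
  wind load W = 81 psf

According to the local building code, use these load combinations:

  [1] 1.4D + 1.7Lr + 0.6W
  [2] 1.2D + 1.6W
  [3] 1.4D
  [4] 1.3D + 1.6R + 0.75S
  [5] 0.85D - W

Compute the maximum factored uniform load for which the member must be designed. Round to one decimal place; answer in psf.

214.8 psf

[1] 1.4(71) + 1.7(35) + 0.6(81) = 99.4 + 59.5 + 48.6 = 207.5
[2] 1.2(71) + 1.6(81) = 85.2 + 129.6 = 214.8
[3] 1.4(71) = 99.4
[4] 1.3(71) + 1.6(23) + 0.75(50) = 92.3 + 36.8 + 37.5 = 166.6
[5] 0.85(71) - 1.0(81) = -20.7
The controlling combination is 2, giving 214.8 psf.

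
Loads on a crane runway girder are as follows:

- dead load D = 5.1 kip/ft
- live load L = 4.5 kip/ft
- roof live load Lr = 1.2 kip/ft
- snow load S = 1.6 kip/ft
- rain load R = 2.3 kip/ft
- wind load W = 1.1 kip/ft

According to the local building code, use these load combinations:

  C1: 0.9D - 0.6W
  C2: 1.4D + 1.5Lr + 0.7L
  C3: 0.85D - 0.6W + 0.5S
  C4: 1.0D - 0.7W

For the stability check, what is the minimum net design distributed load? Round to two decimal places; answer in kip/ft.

C1: 0.9(5.1) - 0.6(1.1) = 4.59 - 0.66 = 3.93
C2: 1.4(5.1) + 1.5(1.2) + 0.7(4.5) = 7.14 + 1.80 + 3.15 = 12.09
C3: 0.85(5.1) - 0.6(1.1) + 0.5(1.6) = 4.34 - 0.66 + 0.80 = 4.48
C4: 1.0(5.1) - 0.7(1.1) = 5.10 - 0.77 = 4.33
Combination 1 gives the minimum: 3.93 kip/ft.

3.93 kip/ft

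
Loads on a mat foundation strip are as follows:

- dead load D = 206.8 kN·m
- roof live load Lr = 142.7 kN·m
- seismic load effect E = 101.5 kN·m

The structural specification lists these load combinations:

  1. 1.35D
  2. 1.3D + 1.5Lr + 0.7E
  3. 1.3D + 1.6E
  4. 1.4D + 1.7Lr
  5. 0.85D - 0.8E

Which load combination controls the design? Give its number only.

1. 1.35(206.8) = 279.2
2. 1.3(206.8) + 1.5(142.7) + 0.7(101.5) = 553.9
3. 1.3(206.8) + 1.6(101.5) = 268.8 + 162.4 = 431.2
4. 1.4(206.8) + 1.7(142.7) = 289.5 + 242.6 = 532.1
5. 0.85(206.8) - 0.8(101.5) = 175.8 - 81.2 = 94.6
The largest value is 553.9 kN·m from combination 2.

Combination 2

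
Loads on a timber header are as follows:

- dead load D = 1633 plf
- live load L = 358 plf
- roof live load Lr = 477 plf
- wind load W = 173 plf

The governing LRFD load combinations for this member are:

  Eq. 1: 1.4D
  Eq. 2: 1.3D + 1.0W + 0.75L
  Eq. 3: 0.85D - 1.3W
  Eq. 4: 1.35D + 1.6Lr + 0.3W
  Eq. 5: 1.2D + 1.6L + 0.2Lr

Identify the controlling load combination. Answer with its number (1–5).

Combination 4

Eq. 1: 1.4(1633) = 2286.2
Eq. 2: 1.3(1633) + 1.0(173) + 0.75(358) = 2122.9 + 173.0 + 268.5 = 2564.4
Eq. 3: 0.85(1633) - 1.3(173) = 1388.1 - 224.9 = 1163.2
Eq. 4: 1.35(1633) + 1.6(477) + 0.3(173) = 2204.6 + 763.2 + 51.9 = 3019.7
Eq. 5: 1.2(1633) + 1.6(358) + 0.2(477) = 1959.6 + 572.8 + 95.4 = 2627.8
The largest value is 3019.7 plf from combination 4.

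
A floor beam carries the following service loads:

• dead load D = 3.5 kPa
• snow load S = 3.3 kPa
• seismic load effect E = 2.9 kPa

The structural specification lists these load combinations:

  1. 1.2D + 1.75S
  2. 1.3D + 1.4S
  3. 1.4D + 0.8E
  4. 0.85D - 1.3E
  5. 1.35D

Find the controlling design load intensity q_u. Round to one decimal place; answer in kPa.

10.0 kPa

1. 1.2(3.5) + 1.75(3.3) = 4.2 + 5.8 = 10.0
2. 1.3(3.5) + 1.4(3.3) = 4.6 + 4.6 = 9.2
3. 1.4(3.5) + 0.8(2.9) = 4.9 + 2.3 = 7.2
4. 0.85(3.5) - 1.3(2.9) = 3.0 - 3.8 = -0.8
5. 1.35(3.5) = 4.7
Combination 1 governs: q_u = 10.0 kPa.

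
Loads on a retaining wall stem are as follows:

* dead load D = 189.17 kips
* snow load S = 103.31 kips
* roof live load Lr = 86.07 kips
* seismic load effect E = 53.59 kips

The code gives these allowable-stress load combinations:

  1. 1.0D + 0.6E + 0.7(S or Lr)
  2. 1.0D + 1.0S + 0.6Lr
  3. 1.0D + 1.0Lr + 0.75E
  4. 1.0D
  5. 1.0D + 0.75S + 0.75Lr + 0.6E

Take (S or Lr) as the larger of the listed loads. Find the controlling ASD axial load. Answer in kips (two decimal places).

363.36 kips

(S or Lr) → S = 103.31 kips.
1. 1.0(189.17) + 0.6(53.59) + 0.7(103.31) = 189.17 + 32.15 + 72.32 = 293.64
2. 1.0(189.17) + 1.0(103.31) + 0.6(86.07) = 189.17 + 103.31 + 51.64 = 344.12
3. 1.0(189.17) + 1.0(86.07) + 0.75(53.59) = 189.17 + 86.07 + 40.19 = 315.43
4. 1.0(189.17) = 189.17
5. 1.0(189.17) + 0.75(103.31) + 0.75(86.07) + 0.6(53.59) = 363.36
The controlling combination is 5, giving 363.36 kips.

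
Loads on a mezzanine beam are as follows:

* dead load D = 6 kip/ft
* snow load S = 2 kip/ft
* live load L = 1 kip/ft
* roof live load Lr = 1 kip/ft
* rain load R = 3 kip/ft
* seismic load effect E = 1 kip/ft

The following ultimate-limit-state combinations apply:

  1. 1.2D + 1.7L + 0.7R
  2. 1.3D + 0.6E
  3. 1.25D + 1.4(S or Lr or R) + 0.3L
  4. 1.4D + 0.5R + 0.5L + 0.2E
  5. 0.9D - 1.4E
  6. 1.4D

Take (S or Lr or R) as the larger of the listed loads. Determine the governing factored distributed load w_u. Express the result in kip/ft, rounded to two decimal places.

(S or Lr or R) → R = 3 kip/ft.
1. 1.2(6) + 1.7(1) + 0.7(3) = 11.00
2. 1.3(6) + 0.6(1) = 8.40
3. 1.25(6) + 1.4(3) + 0.3(1) = 12.00
4. 1.4(6) + 0.5(3) + 0.5(1) + 0.2(1) = 10.60
5. 0.9(6) - 1.4(1) = 4.00
6. 1.4(6) = 8.40
The controlling combination is 3, giving 12.00 kip/ft.

12.00 kip/ft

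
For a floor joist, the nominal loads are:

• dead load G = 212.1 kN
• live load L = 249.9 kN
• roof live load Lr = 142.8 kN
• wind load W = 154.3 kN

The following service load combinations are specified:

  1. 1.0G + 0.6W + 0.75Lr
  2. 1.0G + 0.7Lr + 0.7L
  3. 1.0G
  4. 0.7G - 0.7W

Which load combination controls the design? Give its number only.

1. 1.0(212.1) + 0.6(154.3) + 0.75(142.8) = 411.78
2. 1.0(212.1) + 0.7(142.8) + 0.7(249.9) = 486.99
3. 1.0(212.1) = 212.10
4. 0.7(212.1) - 0.7(154.3) = 40.46
The largest value is 486.99 kN from combination 2.

Combination 2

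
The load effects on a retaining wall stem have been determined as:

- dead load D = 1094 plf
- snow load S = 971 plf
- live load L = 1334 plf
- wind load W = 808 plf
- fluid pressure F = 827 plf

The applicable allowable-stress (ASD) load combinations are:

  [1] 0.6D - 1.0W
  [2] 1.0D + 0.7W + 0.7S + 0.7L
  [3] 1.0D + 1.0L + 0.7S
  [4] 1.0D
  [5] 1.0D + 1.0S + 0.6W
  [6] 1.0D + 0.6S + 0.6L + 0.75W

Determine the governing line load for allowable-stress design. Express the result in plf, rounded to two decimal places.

[1] 0.6(1094) - 1.0(808) = 656.40 - 808.00 = -151.60
[2] 1.0(1094) + 0.7(808) + 0.7(971) + 0.7(1334) = 1094.00 + 565.60 + 679.70 + 933.80 = 3273.10
[3] 1.0(1094) + 1.0(1334) + 0.7(971) = 1094.00 + 1334.00 + 679.70 = 3107.70
[4] 1.0(1094) = 1094.00
[5] 1.0(1094) + 1.0(971) + 0.6(808) = 1094.00 + 971.00 + 484.80 = 2549.80
[6] 1.0(1094) + 0.6(971) + 0.6(1334) + 0.75(808) = 1094.00 + 582.60 + 800.40 + 606.00 = 3083.00
Combination 2 governs: w = 3273.10 plf.

3273.10 plf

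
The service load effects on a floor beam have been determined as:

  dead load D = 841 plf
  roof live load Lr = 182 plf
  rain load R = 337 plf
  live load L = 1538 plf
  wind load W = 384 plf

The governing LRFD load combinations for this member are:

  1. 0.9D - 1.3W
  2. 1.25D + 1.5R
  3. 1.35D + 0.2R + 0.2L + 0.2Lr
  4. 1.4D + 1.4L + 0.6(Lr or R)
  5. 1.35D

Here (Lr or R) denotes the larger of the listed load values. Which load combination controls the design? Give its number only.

(Lr or R) → R = 337 plf.
1. 0.9(841) - 1.3(384) = 756.9 - 499.2 = 257.7
2. 1.25(841) + 1.5(337) = 1051.3 + 505.5 = 1556.8
3. 1.35(841) + 0.2(337) + 0.2(1538) + 0.2(182) = 1135.4 + 67.4 + 307.6 + 36.4 = 1546.8
4. 1.4(841) + 1.4(1538) + 0.6(337) = 1177.4 + 2153.2 + 202.2 = 3532.8
5. 1.35(841) = 1135.4
The largest value is 3532.8 plf from combination 4.

Combination 4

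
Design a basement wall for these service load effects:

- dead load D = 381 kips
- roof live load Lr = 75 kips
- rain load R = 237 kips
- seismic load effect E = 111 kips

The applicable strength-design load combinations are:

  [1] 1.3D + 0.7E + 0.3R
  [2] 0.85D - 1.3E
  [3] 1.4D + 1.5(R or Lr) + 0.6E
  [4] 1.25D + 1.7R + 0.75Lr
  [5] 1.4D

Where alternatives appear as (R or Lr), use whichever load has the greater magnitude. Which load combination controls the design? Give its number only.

(R or Lr) → R = 237 kips.
[1] 1.3(381) + 0.7(111) + 0.3(237) = 495.3 + 77.7 + 71.1 = 644.1
[2] 0.85(381) - 1.3(111) = 323.9 - 144.3 = 179.6
[3] 1.4(381) + 1.5(237) + 0.6(111) = 533.4 + 355.5 + 66.6 = 955.5
[4] 1.25(381) + 1.7(237) + 0.75(75) = 935.4
[5] 1.4(381) = 533.4
The largest value is 955.5 kips from combination 3.

Combination 3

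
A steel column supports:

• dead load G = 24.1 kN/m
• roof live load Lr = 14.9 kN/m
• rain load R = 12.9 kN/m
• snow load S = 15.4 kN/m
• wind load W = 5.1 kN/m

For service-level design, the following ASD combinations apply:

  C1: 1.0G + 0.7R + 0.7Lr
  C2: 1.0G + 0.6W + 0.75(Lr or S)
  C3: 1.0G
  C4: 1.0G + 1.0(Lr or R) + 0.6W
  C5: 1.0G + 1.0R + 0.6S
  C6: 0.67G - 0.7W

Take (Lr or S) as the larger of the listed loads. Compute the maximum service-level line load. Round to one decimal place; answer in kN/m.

46.2 kN/m

(Lr or S) → S = 15.4 kN/m; (Lr or R) → Lr = 14.9 kN/m.
C1: 1.0(24.1) + 0.7(12.9) + 0.7(14.9) = 43.6
C2: 1.0(24.1) + 0.6(5.1) + 0.75(15.4) = 38.7
C3: 1.0(24.1) = 24.1
C4: 1.0(24.1) + 1.0(14.9) + 0.6(5.1) = 24.1 + 14.9 + 3.1 = 42.1
C5: 1.0(24.1) + 1.0(12.9) + 0.6(15.4) = 24.1 + 12.9 + 9.2 = 46.2
C6: 0.67(24.1) - 0.7(5.1) = 12.6
Combination 5 governs: w = 46.2 kN/m.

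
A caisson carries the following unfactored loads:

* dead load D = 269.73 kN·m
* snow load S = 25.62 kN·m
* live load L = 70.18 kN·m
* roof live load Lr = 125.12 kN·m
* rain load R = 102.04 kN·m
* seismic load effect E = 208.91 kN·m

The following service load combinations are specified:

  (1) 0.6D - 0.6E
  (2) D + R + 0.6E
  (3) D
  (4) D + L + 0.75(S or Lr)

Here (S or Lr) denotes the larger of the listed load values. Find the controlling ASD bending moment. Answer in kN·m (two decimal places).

(S or Lr) → Lr = 125.12 kN·m.
(1) 0.6(269.73) - 0.6(208.91) = 161.84 - 125.35 = 36.49
(2) 1.0(269.73) + 1.0(102.04) + 0.6(208.91) = 269.73 + 102.04 + 125.35 = 497.12
(3) 1.0(269.73) = 269.73
(4) 1.0(269.73) + 1.0(70.18) + 0.75(125.12) = 269.73 + 70.18 + 93.84 = 433.75
The controlling combination is 2, giving 497.12 kN·m.

497.12 kN·m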